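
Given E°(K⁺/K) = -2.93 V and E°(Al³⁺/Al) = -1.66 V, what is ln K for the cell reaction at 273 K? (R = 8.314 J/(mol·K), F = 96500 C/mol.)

E°_cell = -1.66 − (-2.93) = 1.27 V, with n = 3 electrons transferred.
At equilibrium E = 0, so the Nernst equation gives ln K = nFE°/RT = (3)(96500)(1.27)/((8.314)(273)) = 161.99.

ln K = 162.0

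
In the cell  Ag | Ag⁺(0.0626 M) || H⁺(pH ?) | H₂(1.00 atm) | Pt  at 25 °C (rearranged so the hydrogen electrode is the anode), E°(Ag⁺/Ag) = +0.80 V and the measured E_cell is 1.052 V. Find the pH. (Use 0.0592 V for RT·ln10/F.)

pH = 5.46

E°_cell = 0.80 V and n = 2.
log Q = n(E° − E)/0.0592 = 2×(0.80 − 1.052)/0.0592 = -8.514.
With Q = [H⁺]^2 / ([Ag⁺]^2·P(H₂)), solving for [H⁺] gives log[H⁺] = -5.460, so pH = 5.46.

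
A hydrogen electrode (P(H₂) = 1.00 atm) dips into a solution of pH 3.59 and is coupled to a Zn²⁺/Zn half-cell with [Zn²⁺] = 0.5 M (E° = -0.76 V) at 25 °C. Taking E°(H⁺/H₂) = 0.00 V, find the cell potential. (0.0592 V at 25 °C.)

The hydrogen couple is the cathode, so E°_cell = 0.76 V; n = 2.
[H⁺] = 10^(−3.59) = 2.6 × 10^-4 M, and Q = [Zn²⁺]·P(H₂) / [H⁺]^2 = 7.57 × 10^6.
E = E° − (0.0592/2) log Q = 0.76 − (0.0592/2)(6.879) = 0.556 V.

0.56 V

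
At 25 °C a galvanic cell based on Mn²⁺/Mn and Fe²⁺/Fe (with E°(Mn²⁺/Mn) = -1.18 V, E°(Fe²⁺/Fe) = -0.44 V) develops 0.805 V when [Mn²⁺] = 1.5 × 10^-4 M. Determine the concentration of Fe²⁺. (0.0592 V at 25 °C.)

From the Nernst equation, log Q = n(E° − E)/0.0592 = 2(0.74 − 0.805)/0.0592 = -2.196, so Q = 0.00637.
With Q = [Mn²⁺]/[Fe²⁺] and the known concentrations, [Fe²⁺] in the denominator gives [Fe²⁺] = 0.024 M.

0.024 M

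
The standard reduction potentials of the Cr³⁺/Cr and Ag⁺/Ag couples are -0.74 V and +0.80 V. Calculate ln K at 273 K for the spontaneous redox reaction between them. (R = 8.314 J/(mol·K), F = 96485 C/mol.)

E°_cell = +0.80 − (-0.74) = 1.54 V, with n = 3 electrons transferred.
At equilibrium E = 0, so the Nernst equation gives ln K = nFE°/RT = (3)(96485)(1.54)/((8.314)(273)) = 196.39.

ln K = 196.4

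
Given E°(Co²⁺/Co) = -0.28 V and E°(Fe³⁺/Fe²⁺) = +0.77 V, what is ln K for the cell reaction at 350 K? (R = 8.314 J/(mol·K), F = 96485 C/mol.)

ln K = 69.6

E°_cell = +0.77 − (-0.28) = 1.05 V, with n = 2 electrons transferred.
At equilibrium E = 0, so the Nernst equation gives ln K = nFE°/RT = (2)(96485)(1.05)/((8.314)(350)) = 69.63.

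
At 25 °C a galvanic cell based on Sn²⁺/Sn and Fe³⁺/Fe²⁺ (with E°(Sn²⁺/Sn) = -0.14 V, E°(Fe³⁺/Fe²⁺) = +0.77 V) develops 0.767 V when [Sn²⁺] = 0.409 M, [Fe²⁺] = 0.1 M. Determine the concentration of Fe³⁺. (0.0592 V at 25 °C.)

2.5 × 10^-4 M

From the Nernst equation, log Q = n(E° − E)/0.0592 = 2(0.91 − 0.767)/0.0592 = 4.831, so Q = 6.78 × 10^4.
With Q = [Sn²⁺]·[Fe²⁺]^2/[Fe³⁺]^2 and the known concentrations, [Fe³⁺]^2 in the denominator gives [Fe³⁺] = 2.5 × 10^-4 M.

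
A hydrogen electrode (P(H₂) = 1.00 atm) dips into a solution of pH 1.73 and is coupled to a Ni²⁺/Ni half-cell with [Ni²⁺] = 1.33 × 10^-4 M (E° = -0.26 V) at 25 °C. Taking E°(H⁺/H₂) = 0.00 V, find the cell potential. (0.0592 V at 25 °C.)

0.27 V

The hydrogen couple is the cathode, so E°_cell = 0.26 V; n = 2.
[H⁺] = 10^(−1.73) = 0.019 M, and Q = [Ni²⁺]·P(H₂) / [H⁺]^2 = 0.384.
E = E° − (0.0592/2) log Q = 0.26 − (0.0592/2)(-0.416) = 0.272 V.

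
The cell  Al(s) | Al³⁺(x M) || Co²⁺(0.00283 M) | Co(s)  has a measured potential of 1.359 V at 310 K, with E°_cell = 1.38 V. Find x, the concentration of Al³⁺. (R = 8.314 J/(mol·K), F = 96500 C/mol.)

From the Nernst equation, ln Q = nF(E° − E)/RT = 6×96500×(1.38 − 1.359)/(8.314×310) = 4.718, so Q = 112.
With Q = [Al³⁺]^2/[Co²⁺]^3 and the known concentrations, [Al³⁺]^2 in the numerator gives [Al³⁺] = 0.0016 M.

0.0016 M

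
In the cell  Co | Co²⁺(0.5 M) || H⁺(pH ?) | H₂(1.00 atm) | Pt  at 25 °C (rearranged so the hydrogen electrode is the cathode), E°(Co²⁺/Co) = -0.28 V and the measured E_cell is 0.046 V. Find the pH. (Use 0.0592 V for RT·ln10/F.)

pH = 4.10

E°_cell = 0.28 V and n = 2.
log Q = n(E° − E)/0.0592 = 2×(0.28 − 0.046)/0.0592 = 7.905.
With Q = [Co²⁺]·P(H₂) / [H⁺]^2, solving for [H⁺] gives log[H⁺] = -4.103, so pH = 4.10.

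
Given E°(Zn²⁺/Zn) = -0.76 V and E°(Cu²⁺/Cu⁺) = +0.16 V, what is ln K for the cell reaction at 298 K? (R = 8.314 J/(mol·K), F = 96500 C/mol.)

E°_cell = +0.16 − (-0.76) = 0.92 V, with n = 2 electrons transferred.
At equilibrium E = 0, so the Nernst equation gives ln K = nFE°/RT = (2)(96500)(0.92)/((8.314)(298)) = 71.67.

ln K = 71.7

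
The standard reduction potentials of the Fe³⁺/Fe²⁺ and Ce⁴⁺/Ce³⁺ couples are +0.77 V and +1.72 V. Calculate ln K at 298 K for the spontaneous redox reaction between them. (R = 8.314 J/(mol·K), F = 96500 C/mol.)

E°_cell = +1.72 − (+0.77) = 0.95 V, with n = 1 electron transferred.
At equilibrium E = 0, so the Nernst equation gives ln K = nFE°/RT = (1)(96500)(0.95)/((8.314)(298)) = 37.00.

ln K = 37.0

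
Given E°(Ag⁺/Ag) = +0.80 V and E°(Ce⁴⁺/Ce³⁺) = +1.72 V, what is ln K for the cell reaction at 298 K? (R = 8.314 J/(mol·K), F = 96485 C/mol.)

E°_cell = +1.72 − (+0.80) = 0.92 V, with n = 1 electron transferred.
At equilibrium E = 0, so the Nernst equation gives ln K = nFE°/RT = (1)(96485)(0.92)/((8.314)(298)) = 35.83.

ln K = 35.8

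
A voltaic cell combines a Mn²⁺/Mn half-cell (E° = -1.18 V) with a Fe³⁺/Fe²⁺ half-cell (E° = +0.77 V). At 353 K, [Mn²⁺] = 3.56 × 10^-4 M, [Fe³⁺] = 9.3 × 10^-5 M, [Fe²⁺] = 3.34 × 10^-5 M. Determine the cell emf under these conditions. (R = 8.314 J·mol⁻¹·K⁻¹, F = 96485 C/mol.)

The Fe³⁺/Fe²⁺ couple has the higher reduction potential and acts as the cathode, so E°_cell = +0.77 − (-1.18) = 1.95 V.
Balancing electrons gives n = 2; the reaction quotient is Q = [Mn²⁺]·[Fe²⁺]^2/[Fe³⁺]^2 = 4.59 × 10^-5.
E = E° − (RT/nF) ln Q = 1.95 − (8.314×353)/(2×96485) × (-9.989) = 1.950 + 0.152 = 2.102 V.

2.10 V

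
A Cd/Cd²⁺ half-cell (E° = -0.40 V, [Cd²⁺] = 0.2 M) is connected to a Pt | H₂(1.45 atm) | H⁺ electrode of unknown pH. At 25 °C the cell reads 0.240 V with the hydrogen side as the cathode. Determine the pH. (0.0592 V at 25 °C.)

pH = 2.97

E°_cell = 0.40 V and n = 2.
log Q = n(E° − E)/0.0592 = 2×(0.40 − 0.240)/0.0592 = 5.405.
With Q = [Cd²⁺]·P(H₂) / [H⁺]^2, solving for [H⁺] gives log[H⁺] = -2.972, so pH = 2.97.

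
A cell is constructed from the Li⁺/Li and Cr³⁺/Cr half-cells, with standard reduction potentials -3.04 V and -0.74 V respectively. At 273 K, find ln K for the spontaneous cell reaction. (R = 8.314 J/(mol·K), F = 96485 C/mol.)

ln K = 293.3

E°_cell = -0.74 − (-3.04) = 2.30 V, with n = 3 electrons transferred.
At equilibrium E = 0, so the Nernst equation gives ln K = nFE°/RT = (3)(96485)(2.30)/((8.314)(273)) = 293.32.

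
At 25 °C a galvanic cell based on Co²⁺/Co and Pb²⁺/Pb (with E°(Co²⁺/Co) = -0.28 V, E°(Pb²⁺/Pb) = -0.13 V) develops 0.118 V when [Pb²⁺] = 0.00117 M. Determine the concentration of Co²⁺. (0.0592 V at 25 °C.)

From the Nernst equation, log Q = n(E° − E)/0.0592 = 2(0.15 − 0.118)/0.0592 = 1.081, so Q = 12.1.
With Q = [Co²⁺]/[Pb²⁺] and the known concentrations, [Co²⁺] in the numerator gives [Co²⁺] = 0.014 M.

0.014 M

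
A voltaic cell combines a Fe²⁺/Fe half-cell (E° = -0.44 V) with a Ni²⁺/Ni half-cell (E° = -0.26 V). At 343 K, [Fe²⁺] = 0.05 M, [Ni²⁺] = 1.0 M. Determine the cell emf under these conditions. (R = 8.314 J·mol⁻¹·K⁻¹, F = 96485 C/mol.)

0.224 V

The Ni²⁺/Ni couple has the higher reduction potential and acts as the cathode, so E°_cell = -0.26 − (-0.44) = 0.18 V.
Balancing electrons gives n = 2; the reaction quotient is Q = [Fe²⁺]/[Ni²⁺] = 0.0500.
E = E° − (RT/nF) ln Q = 0.18 − (8.314×343)/(2×96485) × (-2.996) = 0.180 + 0.044 = 0.224 V.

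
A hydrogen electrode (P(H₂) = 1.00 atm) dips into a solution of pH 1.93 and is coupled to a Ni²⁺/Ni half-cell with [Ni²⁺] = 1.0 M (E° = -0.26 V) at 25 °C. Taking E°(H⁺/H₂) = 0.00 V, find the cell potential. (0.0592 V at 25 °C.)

0.15 V

The hydrogen couple is the cathode, so E°_cell = 0.26 V; n = 2.
[H⁺] = 10^(−1.93) = 0.012 M, and Q = [Ni²⁺]·P(H₂) / [H⁺]^2 = 7240.
E = E° − (0.0592/2) log Q = 0.26 − (0.0592/2)(3.860) = 0.146 V.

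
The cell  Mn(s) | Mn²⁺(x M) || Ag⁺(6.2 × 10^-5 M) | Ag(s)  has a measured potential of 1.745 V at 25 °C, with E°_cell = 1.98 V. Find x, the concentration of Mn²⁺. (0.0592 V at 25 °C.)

0.33 M

From the Nernst equation, log Q = n(E° − E)/0.0592 = 2(1.98 − 1.745)/0.0592 = 7.939, so Q = 8.69 × 10^7.
With Q = [Mn²⁺]/[Ag⁺]^2 and the known concentrations, [Mn²⁺] in the numerator gives [Mn²⁺] = 0.33 M.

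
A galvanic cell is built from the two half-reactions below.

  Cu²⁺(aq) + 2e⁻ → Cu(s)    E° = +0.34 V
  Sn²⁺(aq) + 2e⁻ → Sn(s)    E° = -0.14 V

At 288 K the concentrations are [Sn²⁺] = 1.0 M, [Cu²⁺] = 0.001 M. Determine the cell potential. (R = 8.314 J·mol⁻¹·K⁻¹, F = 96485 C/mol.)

0.394 V

The Cu²⁺/Cu couple has the higher reduction potential and acts as the cathode, so E°_cell = +0.34 − (-0.14) = 0.48 V.
Balancing electrons gives n = 2; the reaction quotient is Q = [Sn²⁺]/[Cu²⁺] = 1000.
E = E° − (RT/nF) ln Q = 0.48 − (8.314×288)/(2×96485) × (6.908) = 0.480 − 0.086 = 0.394 V.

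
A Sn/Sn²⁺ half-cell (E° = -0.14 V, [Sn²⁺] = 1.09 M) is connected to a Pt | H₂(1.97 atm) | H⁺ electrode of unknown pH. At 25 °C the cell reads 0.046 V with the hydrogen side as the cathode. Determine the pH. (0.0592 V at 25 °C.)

E°_cell = 0.14 V and n = 2.
log Q = n(E° − E)/0.0592 = 2×(0.14 − 0.046)/0.0592 = 3.176.
With Q = [Sn²⁺]·P(H₂) / [H⁺]^2, solving for [H⁺] gives log[H⁺] = -1.422, so pH = 1.42.

pH = 1.42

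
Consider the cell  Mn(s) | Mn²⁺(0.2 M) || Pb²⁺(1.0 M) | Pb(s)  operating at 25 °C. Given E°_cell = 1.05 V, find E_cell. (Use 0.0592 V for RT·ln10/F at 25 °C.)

Balancing electrons gives n = 2; the reaction quotient is Q = [Mn²⁺]/[Pb²⁺] = 0.200.
At 25 °C, E = E° − (0.0592/n) log Q = 1.05 − (0.0592/2)(-0.699) = 1.050 + 0.021 = 1.071 V.

1.07 V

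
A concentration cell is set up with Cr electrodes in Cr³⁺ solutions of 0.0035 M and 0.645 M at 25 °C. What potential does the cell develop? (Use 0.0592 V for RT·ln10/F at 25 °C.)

Both half-cells are Cr³⁺/Cr, so E°_cell = 0. The concentrated side is the cathode; the cell reaction moves Cr³⁺ from high to low concentration with n = 3.
Q = [Cr³⁺]_dilute/[Cr³⁺]_conc = 0.0035/0.645 = 0.00543.
E = 0 − (0.0592/3) log Q = −(0.0592/3)(-2.265) = 0.0447 V.

0.045 V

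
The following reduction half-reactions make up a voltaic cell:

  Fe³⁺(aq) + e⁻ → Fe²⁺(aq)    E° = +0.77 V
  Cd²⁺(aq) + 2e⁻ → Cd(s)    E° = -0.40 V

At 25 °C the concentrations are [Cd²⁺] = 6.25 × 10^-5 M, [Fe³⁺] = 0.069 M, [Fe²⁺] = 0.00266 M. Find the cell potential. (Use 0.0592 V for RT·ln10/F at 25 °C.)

1.38 V

The Fe³⁺/Fe²⁺ couple has the higher reduction potential and acts as the cathode, so E°_cell = +0.77 − (-0.40) = 1.17 V.
Balancing electrons gives n = 2; the reaction quotient is Q = [Cd²⁺]·[Fe²⁺]^2/[Fe³⁺]^2 = 9.29 × 10^-8.
At 25 °C, E = E° − (0.0592/n) log Q = 1.17 − (0.0592/2)(-7.032) = 1.170 + 0.208 = 1.378 V.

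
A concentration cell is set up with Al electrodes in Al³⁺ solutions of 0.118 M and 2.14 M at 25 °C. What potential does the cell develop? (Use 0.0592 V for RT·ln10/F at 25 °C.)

0.025 V

Both half-cells are Al³⁺/Al, so E°_cell = 0. The concentrated side is the cathode; the cell reaction moves Al³⁺ from high to low concentration with n = 3.
Q = [Al³⁺]_dilute/[Al³⁺]_conc = 0.118/2.14 = 0.0551.
E = 0 − (0.0592/3) log Q = −(0.0592/3)(-1.259) = 0.0248 V.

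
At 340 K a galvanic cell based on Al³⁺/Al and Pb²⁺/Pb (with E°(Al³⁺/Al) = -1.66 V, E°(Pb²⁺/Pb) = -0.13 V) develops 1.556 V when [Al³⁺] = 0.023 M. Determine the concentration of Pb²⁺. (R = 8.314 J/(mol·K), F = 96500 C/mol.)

0.48 M

From the Nernst equation, ln Q = nF(E° − E)/RT = 6×96500×(1.53 − 1.556)/(8.314×340) = -5.326, so Q = 0.00487.
With Q = [Al³⁺]^2/[Pb²⁺]^3 and the known concentrations, [Pb²⁺]^3 in the denominator gives [Pb²⁺] = 0.48 M.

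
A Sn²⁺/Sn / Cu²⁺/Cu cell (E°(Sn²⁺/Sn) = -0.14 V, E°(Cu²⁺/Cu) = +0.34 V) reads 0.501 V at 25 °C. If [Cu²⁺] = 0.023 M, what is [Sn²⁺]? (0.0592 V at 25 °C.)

0.0045 M

From the Nernst equation, log Q = n(E° − E)/0.0592 = 2(0.48 − 0.501)/0.0592 = -0.709, so Q = 0.195.
With Q = [Sn²⁺]/[Cu²⁺] and the known concentrations, [Sn²⁺] in the numerator gives [Sn²⁺] = 0.0045 M.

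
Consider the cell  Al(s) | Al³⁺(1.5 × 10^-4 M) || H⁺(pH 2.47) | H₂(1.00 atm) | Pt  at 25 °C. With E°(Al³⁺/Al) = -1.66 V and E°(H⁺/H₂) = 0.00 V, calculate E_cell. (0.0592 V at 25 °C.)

1.59 V

The hydrogen couple is the cathode, so E°_cell = 1.66 V; n = 6.
[H⁺] = 10^(−2.47) = 0.0034 M, and Q = [Al³⁺]^2·P(H₂)^3 / [H⁺]^6 = 1.49 × 10^7.
E = E° − (0.0592/6) log Q = 1.66 − (0.0592/6)(7.172) = 1.589 V.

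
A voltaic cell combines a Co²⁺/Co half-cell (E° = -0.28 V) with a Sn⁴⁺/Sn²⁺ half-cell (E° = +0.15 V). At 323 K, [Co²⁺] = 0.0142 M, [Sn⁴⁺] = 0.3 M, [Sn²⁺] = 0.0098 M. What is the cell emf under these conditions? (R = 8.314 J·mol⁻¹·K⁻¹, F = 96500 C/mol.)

The Sn⁴⁺/Sn²⁺ couple has the higher reduction potential and acts as the cathode, so E°_cell = +0.15 − (-0.28) = 0.43 V.
Balancing electrons gives n = 2; the reaction quotient is Q = [Co²⁺]·[Sn²⁺]/[Sn⁴⁺] = 4.64 × 10^-4.
E = E° − (RT/nF) ln Q = 0.43 − (8.314×323)/(2×96500) × (-7.676) = 0.430 + 0.107 = 0.537 V.

0.537 V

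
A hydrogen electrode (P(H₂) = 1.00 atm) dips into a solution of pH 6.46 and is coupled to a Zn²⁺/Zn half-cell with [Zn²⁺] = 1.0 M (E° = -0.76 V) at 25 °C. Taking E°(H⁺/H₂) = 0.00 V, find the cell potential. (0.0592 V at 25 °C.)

The hydrogen couple is the cathode, so E°_cell = 0.76 V; n = 2.
[H⁺] = 10^(−6.46) = 3.5 × 10^-7 M, and Q = [Zn²⁺]·P(H₂) / [H⁺]^2 = 8.32 × 10^12.
E = E° − (0.0592/2) log Q = 0.76 − (0.0592/2)(12.920) = 0.378 V.

0.38 V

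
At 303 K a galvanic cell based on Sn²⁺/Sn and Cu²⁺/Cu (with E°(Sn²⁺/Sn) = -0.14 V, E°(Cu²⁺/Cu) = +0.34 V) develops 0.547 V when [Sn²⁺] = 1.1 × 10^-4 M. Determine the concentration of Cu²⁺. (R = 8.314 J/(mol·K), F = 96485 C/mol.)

0.019 M

From the Nernst equation, ln Q = nF(E° − E)/RT = 2×96485×(0.48 − 0.547)/(8.314×303) = -5.132, so Q = 0.00590.
With Q = [Sn²⁺]/[Cu²⁺] and the known concentrations, [Cu²⁺] in the denominator gives [Cu²⁺] = 0.019 M.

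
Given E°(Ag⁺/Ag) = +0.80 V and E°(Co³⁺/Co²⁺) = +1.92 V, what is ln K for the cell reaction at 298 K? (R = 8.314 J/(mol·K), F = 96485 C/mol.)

ln K = 43.6

E°_cell = +1.92 − (+0.80) = 1.12 V, with n = 1 electron transferred.
At equilibrium E = 0, so the Nernst equation gives ln K = nFE°/RT = (1)(96485)(1.12)/((8.314)(298)) = 43.62.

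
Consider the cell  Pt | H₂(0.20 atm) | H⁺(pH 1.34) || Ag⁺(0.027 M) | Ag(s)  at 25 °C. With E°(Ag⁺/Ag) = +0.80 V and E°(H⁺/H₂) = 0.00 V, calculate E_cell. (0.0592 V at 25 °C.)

The Ag⁺/Ag couple is the cathode, so E°_cell = 0.80 V; n = 2.
[H⁺] = 10^(−1.34) = 0.046 M, and Q = [H⁺]^2 / ([Ag⁺]^2·P(H₂)) = 14.3.
E = E° − (0.0592/2) log Q = 0.80 − (0.0592/2)(1.156) = 0.766 V.

0.77 V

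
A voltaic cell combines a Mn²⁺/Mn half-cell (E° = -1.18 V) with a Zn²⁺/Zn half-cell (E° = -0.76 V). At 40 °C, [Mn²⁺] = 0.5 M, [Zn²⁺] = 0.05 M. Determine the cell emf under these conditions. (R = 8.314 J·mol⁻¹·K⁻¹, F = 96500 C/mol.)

The Zn²⁺/Zn couple has the higher reduction potential and acts as the cathode, so E°_cell = -0.76 − (-1.18) = 0.42 V.
Balancing electrons gives n = 2; the reaction quotient is Q = [Mn²⁺]/[Zn²⁺] = 10.0.
E = E° − (RT/nF) ln Q = 0.42 − (8.314×313)/(2×96500) × (2.303) = 0.420 − 0.031 = 0.389 V.

0.389 V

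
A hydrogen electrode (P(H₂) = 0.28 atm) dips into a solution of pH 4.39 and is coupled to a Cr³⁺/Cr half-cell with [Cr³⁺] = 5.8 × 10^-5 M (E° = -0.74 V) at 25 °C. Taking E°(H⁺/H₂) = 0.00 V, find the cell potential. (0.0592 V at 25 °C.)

0.58 V

The hydrogen couple is the cathode, so E°_cell = 0.74 V; n = 6.
[H⁺] = 10^(−4.39) = 4.1 × 10^-5 M, and Q = [Cr³⁺]^2·P(H₂)^3 / [H⁺]^6 = 1.62 × 10^16.
E = E° − (0.0592/6) log Q = 0.74 − (0.0592/6)(16.208) = 0.580 V.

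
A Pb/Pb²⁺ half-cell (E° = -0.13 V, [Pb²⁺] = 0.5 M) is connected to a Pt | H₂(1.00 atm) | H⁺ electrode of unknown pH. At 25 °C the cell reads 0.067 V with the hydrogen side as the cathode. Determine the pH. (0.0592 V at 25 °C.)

pH = 1.21

E°_cell = 0.13 V and n = 2.
log Q = n(E° − E)/0.0592 = 2×(0.13 − 0.067)/0.0592 = 2.128.
With Q = [Pb²⁺]·P(H₂) / [H⁺]^2, solving for [H⁺] gives log[H⁺] = -1.215, so pH = 1.21.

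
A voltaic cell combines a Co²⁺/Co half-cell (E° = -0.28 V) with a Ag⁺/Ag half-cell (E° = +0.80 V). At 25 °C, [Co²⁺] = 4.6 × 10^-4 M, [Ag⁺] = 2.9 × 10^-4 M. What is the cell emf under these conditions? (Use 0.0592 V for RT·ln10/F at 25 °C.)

The Ag⁺/Ag couple has the higher reduction potential and acts as the cathode, so E°_cell = +0.80 − (-0.28) = 1.08 V.
Balancing electrons gives n = 2; the reaction quotient is Q = [Co²⁺]/[Ag⁺]^2 = 5470.
At 25 °C, E = E° − (0.0592/n) log Q = 1.08 − (0.0592/2)(3.738) = 1.080 − 0.111 = 0.969 V.

0.969 V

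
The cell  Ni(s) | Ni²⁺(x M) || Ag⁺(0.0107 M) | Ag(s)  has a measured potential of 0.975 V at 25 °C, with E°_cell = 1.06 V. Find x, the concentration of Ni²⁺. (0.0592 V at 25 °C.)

From the Nernst equation, log Q = n(E° − E)/0.0592 = 2(1.06 − 0.975)/0.0592 = 2.872, so Q = 744.
With Q = [Ni²⁺]/[Ag⁺]^2 and the known concentrations, [Ni²⁺] in the numerator gives [Ni²⁺] = 0.085 M.

0.085 M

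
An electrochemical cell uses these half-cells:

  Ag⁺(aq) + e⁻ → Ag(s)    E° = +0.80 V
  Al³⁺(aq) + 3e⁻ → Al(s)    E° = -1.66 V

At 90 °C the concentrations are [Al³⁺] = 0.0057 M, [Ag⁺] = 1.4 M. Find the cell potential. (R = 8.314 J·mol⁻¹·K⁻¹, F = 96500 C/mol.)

2.52 V

The Ag⁺/Ag couple has the higher reduction potential and acts as the cathode, so E°_cell = +0.80 − (-1.66) = 2.46 V.
Balancing electrons gives n = 3; the reaction quotient is Q = [Al³⁺]/[Ag⁺]^3 = 0.00208.
E = E° − (RT/nF) ln Q = 2.46 − (8.314×363)/(3×96500) × (-6.177) = 2.460 + 0.064 = 2.524 V.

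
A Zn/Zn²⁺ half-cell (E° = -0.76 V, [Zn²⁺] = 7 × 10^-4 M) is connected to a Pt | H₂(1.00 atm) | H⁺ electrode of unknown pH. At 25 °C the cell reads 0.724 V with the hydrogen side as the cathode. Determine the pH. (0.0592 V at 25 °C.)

E°_cell = 0.76 V and n = 2.
log Q = n(E° − E)/0.0592 = 2×(0.76 − 0.724)/0.0592 = 1.216.
With Q = [Zn²⁺]·P(H₂) / [H⁺]^2, solving for [H⁺] gives log[H⁺] = -2.186, so pH = 2.19.

pH = 2.19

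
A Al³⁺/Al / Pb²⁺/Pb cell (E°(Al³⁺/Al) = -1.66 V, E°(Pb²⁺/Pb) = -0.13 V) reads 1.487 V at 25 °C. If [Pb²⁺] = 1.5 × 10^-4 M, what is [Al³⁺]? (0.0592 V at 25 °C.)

From the Nernst equation, log Q = n(E° − E)/0.0592 = 6(1.53 − 1.487)/0.0592 = 4.358, so Q = 2.28 × 10^4.
With Q = [Al³⁺]^2/[Pb²⁺]^3 and the known concentrations, [Al³⁺]^2 in the numerator gives [Al³⁺] = 2.8 × 10^-4 M.

2.8 × 10^-4 M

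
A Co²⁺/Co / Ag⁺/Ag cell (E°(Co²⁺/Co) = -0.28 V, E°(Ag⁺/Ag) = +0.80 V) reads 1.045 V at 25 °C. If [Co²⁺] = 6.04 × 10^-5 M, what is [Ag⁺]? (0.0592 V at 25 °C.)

0.002 M

From the Nernst equation, log Q = n(E° − E)/0.0592 = 2(1.08 − 1.045)/0.0592 = 1.182, so Q = 15.2.
With Q = [Co²⁺]/[Ag⁺]^2 and the known concentrations, [Ag⁺]^2 in the denominator gives [Ag⁺] = 0.002 M.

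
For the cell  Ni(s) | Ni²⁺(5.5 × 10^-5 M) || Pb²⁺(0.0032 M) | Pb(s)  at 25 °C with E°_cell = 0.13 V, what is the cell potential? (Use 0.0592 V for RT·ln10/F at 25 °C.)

Balancing electrons gives n = 2; the reaction quotient is Q = [Ni²⁺]/[Pb²⁺] = 0.0172.
At 25 °C, E = E° − (0.0592/n) log Q = 0.13 − (0.0592/2)(-1.765) = 0.130 + 0.052 = 0.182 V.

0.182 V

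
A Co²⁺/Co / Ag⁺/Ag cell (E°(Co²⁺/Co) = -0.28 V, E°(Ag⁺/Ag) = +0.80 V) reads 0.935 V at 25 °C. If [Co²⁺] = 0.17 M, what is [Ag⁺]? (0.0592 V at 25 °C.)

From the Nernst equation, log Q = n(E° − E)/0.0592 = 2(1.08 − 0.935)/0.0592 = 4.899, so Q = 7.92 × 10^4.
With Q = [Co²⁺]/[Ag⁺]^2 and the known concentrations, [Ag⁺]^2 in the denominator gives [Ag⁺] = 0.0015 M.

0.0015 M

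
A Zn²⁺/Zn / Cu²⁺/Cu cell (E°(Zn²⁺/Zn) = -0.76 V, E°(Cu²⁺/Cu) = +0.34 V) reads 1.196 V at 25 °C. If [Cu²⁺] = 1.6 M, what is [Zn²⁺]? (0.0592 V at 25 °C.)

9.1 × 10^-4 M

From the Nernst equation, log Q = n(E° − E)/0.0592 = 2(1.10 − 1.196)/0.0592 = -3.243, so Q = 5.71 × 10^-4.
With Q = [Zn²⁺]/[Cu²⁺] and the known concentrations, [Zn²⁺] in the numerator gives [Zn²⁺] = 9.1 × 10^-4 M.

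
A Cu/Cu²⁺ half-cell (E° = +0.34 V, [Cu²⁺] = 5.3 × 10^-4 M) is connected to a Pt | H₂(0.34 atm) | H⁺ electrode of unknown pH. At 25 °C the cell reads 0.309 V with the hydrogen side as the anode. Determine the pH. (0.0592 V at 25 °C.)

E°_cell = 0.34 V and n = 2.
log Q = n(E° − E)/0.0592 = 2×(0.34 − 0.309)/0.0592 = 1.047.
With Q = [H⁺]^2 / ([Cu²⁺]·P(H₂)), solving for [H⁺] gives log[H⁺] = -1.348, so pH = 1.35.

pH = 1.35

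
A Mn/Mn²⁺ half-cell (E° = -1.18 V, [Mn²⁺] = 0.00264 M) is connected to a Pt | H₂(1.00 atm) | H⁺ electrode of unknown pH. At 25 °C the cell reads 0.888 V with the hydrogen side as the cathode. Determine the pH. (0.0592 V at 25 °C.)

E°_cell = 1.18 V and n = 2.
log Q = n(E° − E)/0.0592 = 2×(1.18 − 0.888)/0.0592 = 9.865.
With Q = [Mn²⁺]·P(H₂) / [H⁺]^2, solving for [H⁺] gives log[H⁺] = -6.222, so pH = 6.22.

pH = 6.22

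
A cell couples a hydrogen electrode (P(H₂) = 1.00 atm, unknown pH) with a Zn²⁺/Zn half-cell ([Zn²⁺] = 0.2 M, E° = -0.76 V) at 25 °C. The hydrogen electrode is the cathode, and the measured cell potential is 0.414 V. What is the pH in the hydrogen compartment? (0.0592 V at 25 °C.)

E°_cell = 0.76 V and n = 2.
log Q = n(E° − E)/0.0592 = 2×(0.76 − 0.414)/0.0592 = 11.689.
With Q = [Zn²⁺]·P(H₂) / [H⁺]^2, solving for [H⁺] gives log[H⁺] = -6.194, so pH = 6.19.

pH = 6.19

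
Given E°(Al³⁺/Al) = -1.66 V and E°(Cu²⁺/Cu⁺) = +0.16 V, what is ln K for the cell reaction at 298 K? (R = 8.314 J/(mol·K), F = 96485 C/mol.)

ln K = 212.6

E°_cell = +0.16 − (-1.66) = 1.82 V, with n = 3 electrons transferred.
At equilibrium E = 0, so the Nernst equation gives ln K = nFE°/RT = (3)(96485)(1.82)/((8.314)(298)) = 212.63.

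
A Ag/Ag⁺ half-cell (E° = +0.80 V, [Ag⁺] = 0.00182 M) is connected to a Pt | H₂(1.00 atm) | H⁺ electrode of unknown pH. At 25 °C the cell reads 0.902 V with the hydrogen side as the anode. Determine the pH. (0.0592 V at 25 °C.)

pH = 4.46

E°_cell = 0.80 V and n = 2.
log Q = n(E° − E)/0.0592 = 2×(0.80 − 0.902)/0.0592 = -3.446.
With Q = [H⁺]^2 / ([Ag⁺]^2·P(H₂)), solving for [H⁺] gives log[H⁺] = -4.463, so pH = 4.46.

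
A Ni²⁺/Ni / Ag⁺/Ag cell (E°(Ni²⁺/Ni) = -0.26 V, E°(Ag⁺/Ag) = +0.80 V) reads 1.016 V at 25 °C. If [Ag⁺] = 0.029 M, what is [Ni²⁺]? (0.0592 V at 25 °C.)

From the Nernst equation, log Q = n(E° − E)/0.0592 = 2(1.06 − 1.016)/0.0592 = 1.486, so Q = 30.7.
With Q = [Ni²⁺]/[Ag⁺]^2 and the known concentrations, [Ni²⁺] in the numerator gives [Ni²⁺] = 0.026 M.

0.026 M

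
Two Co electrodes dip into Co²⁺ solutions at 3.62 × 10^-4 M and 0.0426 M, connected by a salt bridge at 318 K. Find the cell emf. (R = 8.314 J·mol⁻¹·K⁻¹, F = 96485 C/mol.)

Both half-cells are Co²⁺/Co, so E°_cell = 0. The concentrated side is the cathode; the cell reaction moves Co²⁺ from high to low concentration with n = 2.
Q = [Co²⁺]_dilute/[Co²⁺]_conc = 3.62 × 10^-4/0.0426 = 0.00850.
E = 0 − (RT/nF) ln Q = −((8.314×318)/(2×96485))(-4.768) = 0.0653 V.

0.065 V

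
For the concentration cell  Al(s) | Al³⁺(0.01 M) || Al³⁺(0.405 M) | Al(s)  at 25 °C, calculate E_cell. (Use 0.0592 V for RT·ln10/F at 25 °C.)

0.032 V

Both half-cells are Al³⁺/Al, so E°_cell = 0. The concentrated side is the cathode; the cell reaction moves Al³⁺ from high to low concentration with n = 3.
Q = [Al³⁺]_dilute/[Al³⁺]_conc = 0.01/0.405 = 0.0247.
E = 0 − (0.0592/3) log Q = −(0.0592/3)(-1.607) = 0.0317 V.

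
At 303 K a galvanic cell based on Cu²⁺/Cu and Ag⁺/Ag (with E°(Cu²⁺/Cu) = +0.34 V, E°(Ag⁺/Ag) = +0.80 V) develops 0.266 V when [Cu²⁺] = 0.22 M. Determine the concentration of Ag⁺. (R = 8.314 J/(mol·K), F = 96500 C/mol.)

From the Nernst equation, ln Q = nF(E° − E)/RT = 2×96500×(0.46 − 0.266)/(8.314×303) = 14.863, so Q = 2.85 × 10^6.
With Q = [Cu²⁺]/[Ag⁺]^2 and the known concentrations, [Ag⁺]^2 in the denominator gives [Ag⁺] = 2.8 × 10^-4 M.

2.8 × 10^-4 M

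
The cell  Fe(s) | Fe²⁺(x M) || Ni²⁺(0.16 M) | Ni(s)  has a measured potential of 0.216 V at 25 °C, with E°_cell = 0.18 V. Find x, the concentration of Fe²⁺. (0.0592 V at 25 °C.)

From the Nernst equation, log Q = n(E° − E)/0.0592 = 2(0.18 − 0.216)/0.0592 = -1.216, so Q = 0.0608.
With Q = [Fe²⁺]/[Ni²⁺] and the known concentrations, [Fe²⁺] in the numerator gives [Fe²⁺] = 0.0097 M.

0.0097 M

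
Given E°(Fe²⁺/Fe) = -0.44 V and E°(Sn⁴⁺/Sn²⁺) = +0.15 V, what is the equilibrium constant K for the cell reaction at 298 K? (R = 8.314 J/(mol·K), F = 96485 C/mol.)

9.1 × 10^19

E°_cell = +0.15 − (-0.44) = 0.59 V, with n = 2 electrons transferred.
At equilibrium E = 0, so the Nernst equation gives ln K = nFE°/RT = (2)(96485)(0.59)/((8.314)(298)) = 45.95.
K = e^45.95 = 9.1 × 10^19.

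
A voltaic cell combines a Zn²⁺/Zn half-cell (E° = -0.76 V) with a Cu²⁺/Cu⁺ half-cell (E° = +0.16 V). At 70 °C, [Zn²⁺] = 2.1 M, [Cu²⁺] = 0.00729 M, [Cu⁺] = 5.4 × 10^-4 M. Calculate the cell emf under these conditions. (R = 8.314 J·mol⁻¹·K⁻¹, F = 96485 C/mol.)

The Cu²⁺/Cu⁺ couple has the higher reduction potential and acts as the cathode, so E°_cell = +0.16 − (-0.76) = 0.92 V.
Balancing electrons gives n = 2; the reaction quotient is Q = [Zn²⁺]·[Cu⁺]^2/[Cu²⁺]^2 = 0.0115.
E = E° − (RT/nF) ln Q = 0.92 − (8.314×343)/(2×96485) × (-4.463) = 0.920 + 0.066 = 0.986 V.

0.986 V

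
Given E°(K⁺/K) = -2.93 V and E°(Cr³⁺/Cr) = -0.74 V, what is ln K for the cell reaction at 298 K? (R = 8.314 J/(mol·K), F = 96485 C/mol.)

ln K = 255.9

E°_cell = -0.74 − (-2.93) = 2.19 V, with n = 3 electrons transferred.
At equilibrium E = 0, so the Nernst equation gives ln K = nFE°/RT = (3)(96485)(2.19)/((8.314)(298)) = 255.86.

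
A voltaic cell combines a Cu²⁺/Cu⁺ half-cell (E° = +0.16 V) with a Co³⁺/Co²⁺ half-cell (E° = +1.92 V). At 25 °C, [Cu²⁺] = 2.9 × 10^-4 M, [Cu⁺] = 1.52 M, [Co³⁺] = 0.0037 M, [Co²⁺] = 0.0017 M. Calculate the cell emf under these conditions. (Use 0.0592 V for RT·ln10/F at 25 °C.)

2.00 V

The Co³⁺/Co²⁺ couple has the higher reduction potential and acts as the cathode, so E°_cell = +1.92 − (+0.16) = 1.76 V.
Balancing electrons gives n = 1; the reaction quotient is Q = [Cu²⁺]·[Co²⁺]/([Cu⁺]·[Co³⁺]) = 8.77 × 10^-5.
At 25 °C, E = E° − (0.0592/n) log Q = 1.76 − (0.0592/1)(-4.057) = 1.760 + 0.240 = 2.000 V.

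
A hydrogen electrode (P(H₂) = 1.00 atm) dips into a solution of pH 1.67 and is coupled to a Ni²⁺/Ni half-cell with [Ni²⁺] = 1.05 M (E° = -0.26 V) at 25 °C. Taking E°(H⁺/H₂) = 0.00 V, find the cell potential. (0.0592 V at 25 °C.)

The hydrogen couple is the cathode, so E°_cell = 0.26 V; n = 2.
[H⁺] = 10^(−1.67) = 0.021 M, and Q = [Ni²⁺]·P(H₂) / [H⁺]^2 = 2300.
E = E° − (0.0592/2) log Q = 0.26 − (0.0592/2)(3.361) = 0.161 V.

0.16 V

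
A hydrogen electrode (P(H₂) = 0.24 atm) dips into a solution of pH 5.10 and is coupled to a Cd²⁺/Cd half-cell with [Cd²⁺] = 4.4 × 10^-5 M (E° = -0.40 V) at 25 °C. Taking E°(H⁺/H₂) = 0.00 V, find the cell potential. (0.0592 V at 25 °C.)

0.25 V

The hydrogen couple is the cathode, so E°_cell = 0.40 V; n = 2.
[H⁺] = 10^(−5.10) = 7.9 × 10^-6 M, and Q = [Cd²⁺]·P(H₂) / [H⁺]^2 = 1.67 × 10^5.
E = E° − (0.0592/2) log Q = 0.40 − (0.0592/2)(5.224) = 0.245 V.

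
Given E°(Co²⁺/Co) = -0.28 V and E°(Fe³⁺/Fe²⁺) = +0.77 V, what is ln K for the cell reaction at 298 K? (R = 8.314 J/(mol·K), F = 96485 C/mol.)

E°_cell = +0.77 − (-0.28) = 1.05 V, with n = 2 electrons transferred.
At equilibrium E = 0, so the Nernst equation gives ln K = nFE°/RT = (2)(96485)(1.05)/((8.314)(298)) = 81.78.

ln K = 81.8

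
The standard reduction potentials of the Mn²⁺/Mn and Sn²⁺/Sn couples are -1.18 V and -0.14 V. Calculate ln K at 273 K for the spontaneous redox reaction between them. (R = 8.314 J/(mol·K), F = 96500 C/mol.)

E°_cell = -0.14 − (-1.18) = 1.04 V, with n = 2 electrons transferred.
At equilibrium E = 0, so the Nernst equation gives ln K = nFE°/RT = (2)(96500)(1.04)/((8.314)(273)) = 88.43.

ln K = 88.4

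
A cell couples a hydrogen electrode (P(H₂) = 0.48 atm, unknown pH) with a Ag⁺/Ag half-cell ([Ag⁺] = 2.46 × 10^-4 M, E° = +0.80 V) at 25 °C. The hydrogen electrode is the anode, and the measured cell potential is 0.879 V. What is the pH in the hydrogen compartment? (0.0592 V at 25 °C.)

pH = 5.10

E°_cell = 0.80 V and n = 2.
log Q = n(E° − E)/0.0592 = 2×(0.80 − 0.879)/0.0592 = -2.669.
With Q = [H⁺]^2 / ([Ag⁺]^2·P(H₂)), solving for [H⁺] gives log[H⁺] = -5.103, so pH = 5.10.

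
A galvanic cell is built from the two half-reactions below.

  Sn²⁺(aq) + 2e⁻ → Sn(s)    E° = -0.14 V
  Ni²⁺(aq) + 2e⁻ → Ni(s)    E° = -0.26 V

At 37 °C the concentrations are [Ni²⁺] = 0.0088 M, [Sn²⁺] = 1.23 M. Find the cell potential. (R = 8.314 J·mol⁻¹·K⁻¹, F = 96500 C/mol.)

The Sn²⁺/Sn couple has the higher reduction potential and acts as the cathode, so E°_cell = -0.14 − (-0.26) = 0.12 V.
Balancing electrons gives n = 2; the reaction quotient is Q = [Ni²⁺]/[Sn²⁺] = 0.00715.
E = E° − (RT/nF) ln Q = 0.12 − (8.314×310)/(2×96500) × (-4.940) = 0.120 + 0.066 = 0.186 V.

0.186 V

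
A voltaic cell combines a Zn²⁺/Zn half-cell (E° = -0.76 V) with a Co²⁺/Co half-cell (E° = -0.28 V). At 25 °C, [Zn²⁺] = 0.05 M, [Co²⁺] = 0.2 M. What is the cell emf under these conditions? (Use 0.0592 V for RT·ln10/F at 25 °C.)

0.498 V

The Co²⁺/Co couple has the higher reduction potential and acts as the cathode, so E°_cell = -0.28 − (-0.76) = 0.48 V.
Balancing electrons gives n = 2; the reaction quotient is Q = [Zn²⁺]/[Co²⁺] = 0.250.
At 25 °C, E = E° − (0.0592/n) log Q = 0.48 − (0.0592/2)(-0.602) = 0.480 + 0.018 = 0.498 V.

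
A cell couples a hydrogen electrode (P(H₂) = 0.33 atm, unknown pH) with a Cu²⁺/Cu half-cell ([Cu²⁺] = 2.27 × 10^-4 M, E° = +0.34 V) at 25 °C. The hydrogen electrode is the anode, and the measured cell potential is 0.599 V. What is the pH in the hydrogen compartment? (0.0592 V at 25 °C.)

pH = 6.44

E°_cell = 0.34 V and n = 2.
log Q = n(E° − E)/0.0592 = 2×(0.34 − 0.599)/0.0592 = -8.750.
With Q = [H⁺]^2 / ([Cu²⁺]·P(H₂)), solving for [H⁺] gives log[H⁺] = -6.438, so pH = 6.44.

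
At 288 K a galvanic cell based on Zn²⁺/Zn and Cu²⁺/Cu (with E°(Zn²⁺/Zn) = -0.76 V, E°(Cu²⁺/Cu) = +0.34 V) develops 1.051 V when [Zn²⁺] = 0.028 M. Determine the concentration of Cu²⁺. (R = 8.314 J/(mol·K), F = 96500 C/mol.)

From the Nernst equation, ln Q = nF(E° − E)/RT = 2×96500×(1.10 − 1.051)/(8.314×288) = 3.950, so Q = 51.9.
With Q = [Zn²⁺]/[Cu²⁺] and the known concentrations, [Cu²⁺] in the denominator gives [Cu²⁺] = 5.4 × 10^-4 M.

5.4 × 10^-4 M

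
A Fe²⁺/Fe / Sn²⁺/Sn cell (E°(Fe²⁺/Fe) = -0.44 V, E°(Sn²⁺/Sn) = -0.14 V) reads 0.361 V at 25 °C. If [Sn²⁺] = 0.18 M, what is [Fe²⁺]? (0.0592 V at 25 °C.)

0.0016 M

From the Nernst equation, log Q = n(E° − E)/0.0592 = 2(0.30 − 0.361)/0.0592 = -2.061, so Q = 0.00869.
With Q = [Fe²⁺]/[Sn²⁺] and the known concentrations, [Fe²⁺] in the numerator gives [Fe²⁺] = 0.0016 M.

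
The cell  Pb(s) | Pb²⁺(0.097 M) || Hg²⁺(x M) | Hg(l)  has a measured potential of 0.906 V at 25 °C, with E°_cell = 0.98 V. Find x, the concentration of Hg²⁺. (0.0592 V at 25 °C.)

3.1 × 10^-4 M

From the Nernst equation, log Q = n(E° − E)/0.0592 = 2(0.98 − 0.906)/0.0592 = 2.500, so Q = 316.
With Q = [Pb²⁺]/[Hg²⁺] and the known concentrations, [Hg²⁺] in the denominator gives [Hg²⁺] = 3.1 × 10^-4 M.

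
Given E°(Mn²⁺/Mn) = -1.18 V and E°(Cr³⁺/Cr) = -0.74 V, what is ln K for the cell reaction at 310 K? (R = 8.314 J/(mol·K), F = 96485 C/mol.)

E°_cell = -0.74 − (-1.18) = 0.44 V, with n = 6 electrons transferred.
At equilibrium E = 0, so the Nernst equation gives ln K = nFE°/RT = (6)(96485)(0.44)/((8.314)(310)) = 98.83.

ln K = 98.8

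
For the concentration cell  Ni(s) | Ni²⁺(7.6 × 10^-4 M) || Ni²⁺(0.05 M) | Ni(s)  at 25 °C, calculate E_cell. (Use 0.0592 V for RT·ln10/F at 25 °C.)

0.054 V

Both half-cells are Ni²⁺/Ni, so E°_cell = 0. The concentrated side is the cathode; the cell reaction moves Ni²⁺ from high to low concentration with n = 2.
Q = [Ni²⁺]_dilute/[Ni²⁺]_conc = 7.6 × 10^-4/0.05 = 0.0152.
E = 0 − (0.0592/2) log Q = −(0.0592/2)(-1.818) = 0.0538 V.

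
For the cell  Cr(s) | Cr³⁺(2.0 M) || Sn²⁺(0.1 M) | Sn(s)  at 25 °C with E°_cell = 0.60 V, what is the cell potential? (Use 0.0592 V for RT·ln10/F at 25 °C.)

Balancing electrons gives n = 6; the reaction quotient is Q = [Cr³⁺]^2/[Sn²⁺]^3 = 4000.
At 25 °C, E = E° − (0.0592/n) log Q = 0.60 − (0.0592/6)(3.602) = 0.600 − 0.036 = 0.564 V.

0.564 V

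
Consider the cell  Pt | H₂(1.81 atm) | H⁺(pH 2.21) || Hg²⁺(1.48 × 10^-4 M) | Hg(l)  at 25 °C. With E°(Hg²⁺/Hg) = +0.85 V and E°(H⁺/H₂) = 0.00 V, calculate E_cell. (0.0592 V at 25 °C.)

The Hg²⁺/Hg couple is the cathode, so E°_cell = 0.85 V; n = 2.
[H⁺] = 10^(−2.21) = 0.0062 M, and Q = [H⁺]^2 / ([Hg²⁺]·P(H₂)) = 0.142.
E = E° − (0.0592/2) log Q = 0.85 − (0.0592/2)(-0.848) = 0.875 V.

0.88 V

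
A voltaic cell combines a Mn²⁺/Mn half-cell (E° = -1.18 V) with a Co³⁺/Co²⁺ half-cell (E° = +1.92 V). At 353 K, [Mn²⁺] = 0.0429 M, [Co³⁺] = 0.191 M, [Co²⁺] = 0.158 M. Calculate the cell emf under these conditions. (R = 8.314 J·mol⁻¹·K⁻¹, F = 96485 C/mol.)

The Co³⁺/Co²⁺ couple has the higher reduction potential and acts as the cathode, so E°_cell = +1.92 − (-1.18) = 3.10 V.
Balancing electrons gives n = 2; the reaction quotient is Q = [Mn²⁺]·[Co²⁺]^2/[Co³⁺]^2 = 0.0294.
E = E° − (RT/nF) ln Q = 3.10 − (8.314×353)/(2×96485) × (-3.528) = 3.100 + 0.054 = 3.154 V.

3.15 V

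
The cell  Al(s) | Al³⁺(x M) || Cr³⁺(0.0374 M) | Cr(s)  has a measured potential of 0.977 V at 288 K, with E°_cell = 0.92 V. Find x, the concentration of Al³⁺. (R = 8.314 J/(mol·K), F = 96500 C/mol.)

From the Nernst equation, ln Q = nF(E° − E)/RT = 3×96500×(0.92 − 0.977)/(8.314×288) = -6.892, so Q = 0.00102.
With Q = [Al³⁺]/[Cr³⁺] and the known concentrations, [Al³⁺] in the numerator gives [Al³⁺] = 3.8 × 10^-5 M.

3.8 × 10^-5 M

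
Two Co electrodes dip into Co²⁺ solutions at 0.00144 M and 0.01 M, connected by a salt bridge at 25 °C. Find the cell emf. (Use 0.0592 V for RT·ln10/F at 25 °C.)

Both half-cells are Co²⁺/Co, so E°_cell = 0. The concentrated side is the cathode; the cell reaction moves Co²⁺ from high to low concentration with n = 2.
Q = [Co²⁺]_dilute/[Co²⁺]_conc = 0.00144/0.01 = 0.144.
E = 0 − (0.0592/2) log Q = −(0.0592/2)(-0.842) = 0.0249 V.

0.025 V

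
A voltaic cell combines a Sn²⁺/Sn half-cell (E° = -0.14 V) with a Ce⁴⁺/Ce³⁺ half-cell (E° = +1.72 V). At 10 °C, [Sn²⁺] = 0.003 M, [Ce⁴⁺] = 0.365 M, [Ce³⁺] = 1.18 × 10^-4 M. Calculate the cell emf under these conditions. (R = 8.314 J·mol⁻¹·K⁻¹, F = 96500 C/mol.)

2.13 V

The Ce⁴⁺/Ce³⁺ couple has the higher reduction potential and acts as the cathode, so E°_cell = +1.72 − (-0.14) = 1.86 V.
Balancing electrons gives n = 2; the reaction quotient is Q = [Sn²⁺]·[Ce³⁺]^2/[Ce⁴⁺]^2 = 3.14 × 10^-10.
E = E° − (RT/nF) ln Q = 1.86 − (8.314×283)/(2×96500) × (-21.883) = 1.860 + 0.267 = 2.127 V.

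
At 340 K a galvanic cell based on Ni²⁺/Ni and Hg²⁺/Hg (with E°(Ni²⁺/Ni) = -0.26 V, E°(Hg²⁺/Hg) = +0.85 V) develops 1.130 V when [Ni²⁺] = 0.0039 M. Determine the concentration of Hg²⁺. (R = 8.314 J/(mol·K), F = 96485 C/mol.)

From the Nernst equation, ln Q = nF(E° − E)/RT = 2×96485×(1.11 − 1.130)/(8.314×340) = -1.365, so Q = 0.255.
With Q = [Ni²⁺]/[Hg²⁺] and the known concentrations, [Hg²⁺] in the denominator gives [Hg²⁺] = 0.015 M.

0.015 M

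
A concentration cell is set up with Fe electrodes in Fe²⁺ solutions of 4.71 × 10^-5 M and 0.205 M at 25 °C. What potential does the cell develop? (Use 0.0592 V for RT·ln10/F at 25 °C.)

0.11 V

Both half-cells are Fe²⁺/Fe, so E°_cell = 0. The concentrated side is the cathode; the cell reaction moves Fe²⁺ from high to low concentration with n = 2.
Q = [Fe²⁺]_dilute/[Fe²⁺]_conc = 4.71 × 10^-5/0.205 = 2.3 × 10^-4.
E = 0 − (0.0592/2) log Q = −(0.0592/2)(-3.639) = 0.1077 V.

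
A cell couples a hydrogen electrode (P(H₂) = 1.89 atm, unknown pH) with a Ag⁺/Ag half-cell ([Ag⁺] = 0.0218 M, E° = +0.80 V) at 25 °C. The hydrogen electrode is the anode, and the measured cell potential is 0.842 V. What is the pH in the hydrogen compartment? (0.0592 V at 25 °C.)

pH = 2.23

E°_cell = 0.80 V and n = 2.
log Q = n(E° − E)/0.0592 = 2×(0.80 − 0.842)/0.0592 = -1.419.
With Q = [H⁺]^2 / ([Ag⁺]^2·P(H₂)), solving for [H⁺] gives log[H⁺] = -2.233, so pH = 2.23.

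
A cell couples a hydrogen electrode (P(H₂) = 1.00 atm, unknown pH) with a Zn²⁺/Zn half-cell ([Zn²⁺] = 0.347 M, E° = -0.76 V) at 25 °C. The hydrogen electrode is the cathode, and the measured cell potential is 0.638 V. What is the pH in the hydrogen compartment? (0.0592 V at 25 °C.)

pH = 2.29

E°_cell = 0.76 V and n = 2.
log Q = n(E° − E)/0.0592 = 2×(0.76 − 0.638)/0.0592 = 4.122.
With Q = [Zn²⁺]·P(H₂) / [H⁺]^2, solving for [H⁺] gives log[H⁺] = -2.291, so pH = 2.29.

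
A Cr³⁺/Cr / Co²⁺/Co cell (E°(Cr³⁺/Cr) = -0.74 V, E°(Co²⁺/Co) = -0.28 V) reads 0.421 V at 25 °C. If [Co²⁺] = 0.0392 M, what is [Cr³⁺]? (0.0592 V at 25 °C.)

From the Nernst equation, log Q = n(E° − E)/0.0592 = 6(0.46 − 0.421)/0.0592 = 3.953, so Q = 8970.
With Q = [Cr³⁺]^2/[Co²⁺]^3 and the known concentrations, [Cr³⁺]^2 in the numerator gives [Cr³⁺] = 0.73 M.

0.73 M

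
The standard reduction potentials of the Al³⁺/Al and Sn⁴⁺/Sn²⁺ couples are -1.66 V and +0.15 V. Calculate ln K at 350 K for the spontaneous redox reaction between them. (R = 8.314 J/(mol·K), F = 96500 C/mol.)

E°_cell = +0.15 − (-1.66) = 1.81 V, with n = 6 electrons transferred.
At equilibrium E = 0, so the Nernst equation gives ln K = nFE°/RT = (6)(96500)(1.81)/((8.314)(350)) = 360.15.

ln K = 360.1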